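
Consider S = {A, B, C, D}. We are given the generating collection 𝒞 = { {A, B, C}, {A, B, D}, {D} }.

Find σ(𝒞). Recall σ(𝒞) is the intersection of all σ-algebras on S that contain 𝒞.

Seed the family with 𝒞 together with ∅ and S: { {}, {D}, {A, B, C}, {A, B, D}, S }.
Pass 1. New:
  {C}  = complement {A, B, D}
Pass 2: +1 →
  {C, D}  = {D} ∪ {C}
Pass 3: +1 →
  {A, B}  = complement {C, D}
Pass 4: closed — nothing new.

Therefore σ(𝒞) = { {}, {C}, {D}, {A, B}, {C, D}, {A, B, C}, {A, B, D}, S } (|σ(𝒞)| = 8).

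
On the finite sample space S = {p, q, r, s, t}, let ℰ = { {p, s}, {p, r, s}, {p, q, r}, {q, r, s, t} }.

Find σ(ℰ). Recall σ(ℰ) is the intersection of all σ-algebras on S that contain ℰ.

σ(ℰ) (32 sets): { {}, {p}, {q}, {r}, {s}, {t}, {p, q}, {p, r}, {p, s}, {p, t}, {q, r}, {q, s}, {q, t}, {r, s}, {r, t}, {s, t}, {p, q, r}, {p, q, s}, {p, q, t}, {p, r, s}, {p, r, t}, {p, s, t}, {q, r, s}, {q, r, t}, {q, s, t}, {r, s, t}, {p, q, r, s}, {p, q, r, t}, {p, q, s, t}, {p, r, s, t}, {q, r, s, t}, S }

Check:
Take S₀ = ℰ ∪ {∅, S} = { {}, {p, s}, {p, q, r}, {p, r, s}, {q, r, s, t}, S }.
Iteration 1: +5 →
  {p}  = ᶜ of {q, r, s, t}
  {q, t}  = ᶜ of {p, r, s}
  {s, t}  = ᶜ of {p, q, r}
  {q, r, t}  = ᶜ of {p, s}
  {p, q, r, s}  = {p, r, s} ∪ {p, q, r}
  [11 total]
Iteration 2: +7 →
  {t}  = ᶜ of {p, q, r, s}
  {p, q, t}  = {q, t} ∪ {p}
  {p, s, t}  = {s, t} ∪ {p, s}
  {q, s, t}  = {q, t} ∪ {s, t}
  {p, q, r, t}  = {q, t} ∪ {p, q, r}
  {p, q, s, t}  = {q, t} ∪ {p, s}
  {p, r, s, t}  = {s, t} ∪ {p, r, s}
  [18 total]
Iteration 3 (7 new):
  {q}  = ᶜ of {p, r, s, t}
  {r}  = ᶜ of {p, q, s, t}
  {s}  = ᶜ of {p, q, r, t}
  {p, r}  = ᶜ of {q, s, t}
  {p, t}  = {t} ∪ {p}
  {q, r}  = ᶜ of {p, s, t}
  {r, s}  = ᶜ of {p, q, t}
  [25 total]
Iteration 4: 7 new —
  {p, q}  = {q} ∪ {p}
  {q, s}  = {q} ∪ {s}
  {r, t}  = {t} ∪ {r}
  {p, q, s}  = {q} ∪ {p, s}
  {p, r, t}  = {t} ∪ {p, r}
  {q, r, s}  = ᶜ of {p, t}
  {r, s, t}  = {r, s} ∪ {t}
  [32 total]
After Iteration 5 the family is unchanged; done.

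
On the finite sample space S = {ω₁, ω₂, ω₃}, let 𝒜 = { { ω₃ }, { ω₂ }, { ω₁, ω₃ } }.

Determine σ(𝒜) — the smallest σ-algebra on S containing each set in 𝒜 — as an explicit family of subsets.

Initial family (5 sets): { {}, { ω₂ }, { ω₃ }, { ω₁, ω₃ }, S }.
Round 1: +2 →
  { ω₁, ω₂ }  = complement { ω₃ }
  { ω₂, ω₃ }  = { ω₃ } ∪ { ω₂ }
  [7 total]
Round 2 (1 new):
  { ω₁ }  = complement { ω₂, ω₃ }
  [8 total]
After Round 3 the family is unchanged; done.

Therefore σ(𝒜) = { {}, { ω₁ }, { ω₂ }, { ω₃ }, { ω₁, ω₂ }, { ω₁, ω₃ }, { ω₂, ω₃ }, S } (|σ(𝒜)| = 8).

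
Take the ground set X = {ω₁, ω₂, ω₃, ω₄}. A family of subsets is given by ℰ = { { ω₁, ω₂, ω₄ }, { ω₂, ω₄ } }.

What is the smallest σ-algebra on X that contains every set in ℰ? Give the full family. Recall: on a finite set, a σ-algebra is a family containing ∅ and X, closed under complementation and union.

Start: ℰ ∪ {∅, X} = { {  }, { ω₂, ω₄ }, { ω₁, ω₂, ω₄ }, X }.
Pass 1 (2 new):
  { ω₃ }  = complement { ω₁, ω₂, ω₄ }
  { ω₁, ω₃ }  = complement { ω₂, ω₄ }
  (now 6)
Pass 2 adds 1:
  { ω₂, ω₃, ω₄ }  = { ω₃ } ∪ { ω₂, ω₄ }
  (now 7)
Pass 3: +1 →
  { ω₁ }  = complement { ω₂, ω₃, ω₄ }
  (now 8)
Pass 4: closed — nothing new.

Hence σ(ℰ) has 8 members: { {  }, { ω₁ }, { ω₃ }, { ω₁, ω₃ }, { ω₂, ω₄ }, { ω₁, ω₂, ω₄ }, { ω₂, ω₃, ω₄ }, X }.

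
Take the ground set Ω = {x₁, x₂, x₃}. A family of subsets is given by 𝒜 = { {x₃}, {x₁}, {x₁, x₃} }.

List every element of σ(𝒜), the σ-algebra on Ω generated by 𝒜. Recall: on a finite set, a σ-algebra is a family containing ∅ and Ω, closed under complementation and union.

σ(𝒜) (8 sets): { {}, {x₁}, {x₂}, {x₃}, {x₁, x₂}, {x₁, x₃}, {x₂, x₃}, Ω }

Check:
Seed the family with 𝒜 together with ∅ and Ω: { {}, {x₁}, {x₃}, {x₁, x₃}, Ω }.
Iteration 1 adds 3:
  {x₂}  = {x₁, x₃}ᶜ
  {x₁, x₂}  = {x₃}ᶜ
  {x₂, x₃}  = {x₁}ᶜ
  |family| = 8
After Iteration 2 the family is unchanged; done.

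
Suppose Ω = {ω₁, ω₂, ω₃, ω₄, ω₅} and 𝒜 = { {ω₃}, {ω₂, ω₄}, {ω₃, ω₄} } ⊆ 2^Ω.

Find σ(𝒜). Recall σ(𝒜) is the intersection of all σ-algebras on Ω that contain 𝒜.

|σ(𝒜)| = 16.  σ(𝒜) = { {}, {ω₂}, {ω₃}, {ω₄}, {ω₁, ω₅}, {ω₂, ω₃}, {ω₂, ω₄}, {ω₃, ω₄}, {ω₁, ω₂, ω₅}, {ω₁, ω₃, ω₅}, {ω₁, ω₄, ω₅}, {ω₂, ω₃, ω₄}, {ω₁, ω₂, ω₃, ω₅}, {ω₁, ω₂, ω₄, ω₅}, {ω₁, ω₃, ω₄, ω₅}, Ω }

Working:
Initial family (5 sets): { {}, {ω₃}, {ω₂, ω₄}, {ω₃, ω₄}, Ω }.
Iteration 1: 4 new —
  {ω₁, ω₂, ω₅}  = ᶜ of {ω₃, ω₄}
  {ω₁, ω₃, ω₅}  = ᶜ of {ω₂, ω₄}
  {ω₂, ω₃, ω₄}  = {ω₃} ∪ {ω₂, ω₄}
  {ω₁, ω₂, ω₄, ω₅}  = ᶜ of {ω₃}
  (now 9)
Iteration 2 (3 new):
  {ω₁, ω₅}  = ᶜ of {ω₂, ω₃, ω₄}
  {ω₁, ω₂, ω₃, ω₅}  = {ω₁, ω₃, ω₅} ∪ {ω₁, ω₂, ω₅}
  {ω₁, ω₃, ω₄, ω₅}  = {ω₃, ω₄} ∪ {ω₁, ω₃, ω₅}
  (now 12)
Iteration 3 adds 2:
  {ω₂}  = ᶜ of {ω₁, ω₃, ω₄, ω₅}
  {ω₄}  = ᶜ of {ω₁, ω₂, ω₃, ω₅}
  (now 14)
Iteration 4 adds 2:
  {ω₂, ω₃}  = {ω₃} ∪ {ω₂}
  {ω₁, ω₄, ω₅}  = {ω₁, ω₅} ∪ {ω₄}
  (now 16)
Iteration 5: no new sets; the family is a σ-algebra.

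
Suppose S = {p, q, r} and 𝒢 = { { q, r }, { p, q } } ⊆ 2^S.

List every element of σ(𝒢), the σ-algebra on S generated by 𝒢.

Answer: σ(𝒢) = { ∅, { p }, { q }, { r }, { p, q }, { p, r }, { q, r }, S }

Derivation:
Start: 𝒢 ∪ {∅, S} = { ∅, { p, q }, { q, r }, S }.
Round 1: 2 new —
  { p }  = { q, r }ᶜ
  { r }  = { p, q }ᶜ
  |family| = 6
Round 2: +1 →
  { p, r }  = { r } ∪ { p }
  |family| = 7
Round 3. New:
  { q }  = { p, r }ᶜ
  |family| = 8
Round 4: stable.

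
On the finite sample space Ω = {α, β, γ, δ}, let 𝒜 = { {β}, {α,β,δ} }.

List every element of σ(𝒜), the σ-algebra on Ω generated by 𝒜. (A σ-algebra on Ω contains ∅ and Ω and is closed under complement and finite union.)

Seed the family with 𝒜 together with ∅ and Ω: { ∅, {β}, {α,β,δ}, Ω }.
Iteration 1: +2 →
  {γ}  = Ω∖{α,β,δ}
  {α,γ,δ}  = Ω∖{β}
  (now 6)
Iteration 2: +1 →
  {β,γ}  = {γ} ∪ {β}
  (now 7)
Iteration 3 (1 new):
  {α,δ}  = Ω∖{β,γ}
  (now 8)
Iteration 4: already closed under ᶜ and ∪.

Therefore σ(𝒜) = { ∅, {β}, {γ}, {α,δ}, {β,γ}, {α,β,δ}, {α,γ,δ}, Ω } (|σ(𝒜)| = 8).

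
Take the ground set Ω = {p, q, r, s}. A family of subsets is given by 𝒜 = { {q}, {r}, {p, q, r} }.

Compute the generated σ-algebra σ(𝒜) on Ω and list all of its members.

Start: 𝒜 ∪ {∅, Ω} = { {}, {q}, {r}, {p, q, r}, Ω }.
Step 1. New:
  {s}  = ᶜ of {p, q, r}
  {q, r}  = {r} ∪ {q}
  {p, q, s}  = ᶜ of {r}
  {p, r, s}  = ᶜ of {q}
  |family| = 9
Step 2 adds 4:
  {p, s}  = ᶜ of {q, r}
  {q, s}  = {q} ∪ {s}
  {r, s}  = {r} ∪ {s}
  {q, r, s}  = {q, r} ∪ {s}
  |family| = 13
Step 3: +3 →
  {p}  = ᶜ of {q, r, s}
  {p, q}  = ᶜ of {r, s}
  {p, r}  = ᶜ of {q, s}
  |family| = 16
Step 4: stable.

σ(𝒜) = { {}, {p}, {q}, {r}, {s}, {p, q}, {p, r}, {p, s}, {q, r}, {q, s}, {r, s}, {p, q, r}, {p, q, s}, {p, r, s}, {q, r, s}, Ω }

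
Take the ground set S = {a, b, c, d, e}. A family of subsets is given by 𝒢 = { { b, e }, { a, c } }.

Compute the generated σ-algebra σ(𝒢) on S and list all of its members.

σ(𝒢) (8 sets): { {}, { d }, { a, c }, { b, e }, { a, c, d }, { b, d, e }, { a, b, c, e }, S }

Trace:
Take S₀ = 𝒢 ∪ {∅, S} = { {}, { a, c }, { b, e }, S }.
Iteration 1 (3 new):
  { a, c, d }  = complement { b, e }
  { b, d, e }  = complement { a, c }
  { a, b, c, e }  = { b, e } ∪ { a, c }
  |family| = 7
Iteration 2: 1 new —
  { d }  = complement { a, b, c, e }
  |family| = 8
Iteration 3: stable.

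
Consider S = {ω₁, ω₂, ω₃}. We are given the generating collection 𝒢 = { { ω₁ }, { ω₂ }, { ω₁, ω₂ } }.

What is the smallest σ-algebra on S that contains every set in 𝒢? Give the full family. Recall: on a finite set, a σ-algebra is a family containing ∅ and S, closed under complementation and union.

Seed the family with 𝒢 together with ∅ and S: { {}, { ω₁ }, { ω₂ }, { ω₁, ω₂ }, S }.
Step 1 (3 new):
  { ω₃ }  = { ω₁, ω₂ }ᶜ
  { ω₁, ω₃ }  = { ω₂ }ᶜ
  { ω₂, ω₃ }  = { ω₁ }ᶜ
  |family| = 8
Step 2 adds nothing — fixpoint reached.

|σ(𝒢)| = 8.  σ(𝒢) = { {}, { ω₁ }, { ω₂ }, { ω₃ }, { ω₁, ω₂ }, { ω₁, ω₃ }, { ω₂, ω₃ }, S }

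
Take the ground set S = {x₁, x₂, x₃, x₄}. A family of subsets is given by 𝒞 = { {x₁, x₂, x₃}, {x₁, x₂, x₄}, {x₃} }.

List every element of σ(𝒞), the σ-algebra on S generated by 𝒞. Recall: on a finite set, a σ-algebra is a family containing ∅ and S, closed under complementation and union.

σ(𝒞) (8 sets): { ∅, {x₃}, {x₄}, {x₁, x₂}, {x₃, x₄}, {x₁, x₂, x₃}, {x₁, x₂, x₄}, S }

Working:
Seed the family with 𝒞 together with ∅ and S: { ∅, {x₃}, {x₁, x₂, x₃}, {x₁, x₂, x₄}, S }.
Pass 1 adds 1:
  {x₄}  = ᶜ of {x₁, x₂, x₃}
Pass 2: +1 →
  {x₃, x₄}  = {x₄} ∪ {x₃}
Pass 3 adds 1:
  {x₁, x₂}  = ᶜ of {x₃, x₄}
Pass 4: closed — nothing new.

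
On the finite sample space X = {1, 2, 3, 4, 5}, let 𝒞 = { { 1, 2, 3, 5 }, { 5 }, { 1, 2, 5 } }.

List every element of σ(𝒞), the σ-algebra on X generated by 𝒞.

|σ(𝒞)| = 16.  σ(𝒞) = { ∅, { 3 }, { 4 }, { 5 }, { 1, 2 }, { 3, 4 }, { 3, 5 }, { 4, 5 }, { 1, 2, 3 }, { 1, 2, 4 }, { 1, 2, 5 }, { 3, 4, 5 }, { 1, 2, 3, 4 }, { 1, 2, 3, 5 }, { 1, 2, 4, 5 }, X }

Check:
Initial family (5 sets): { ∅, { 5 }, { 1, 2, 5 }, { 1, 2, 3, 5 }, X }.
Round 1. New:
  { 4 }  = complement { 1, 2, 3, 5 }
  { 3, 4 }  = complement { 1, 2, 5 }
  { 1, 2, 3, 4 }  = complement { 5 }
  |family| = 8
Round 2: +3 →
  { 4, 5 }  = { 4 } ∪ { 5 }
  { 3, 4, 5 }  = { 3, 4 } ∪ { 5 }
  { 1, 2, 4, 5 }  = { 4 } ∪ { 1, 2, 5 }
  |family| = 11
Round 3 adds 3:
  { 3 }  = complement { 1, 2, 4, 5 }
  { 1, 2 }  = complement { 3, 4, 5 }
  { 1, 2, 3 }  = complement { 4, 5 }
  |family| = 14
Round 4: +2 →
  { 3, 5 }  = { 3 } ∪ { 5 }
  { 1, 2, 4 }  = { 1, 2 } ∪ { 4 }
  |family| = 16
Round 5: already closed under ᶜ and ∪.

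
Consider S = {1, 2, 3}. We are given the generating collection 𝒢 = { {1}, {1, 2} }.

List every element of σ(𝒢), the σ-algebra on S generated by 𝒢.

Initial family (4 sets): { {}, {1}, {1, 2}, S }.
Pass 1: +2 →
  {3}  = {1, 2}ᶜ
  {2, 3}  = {1}ᶜ
  (now 6)
Pass 2 (1 new):
  {1, 3}  = {3} ∪ {1}
  (now 7)
Pass 3. New:
  {2}  = {1, 3}ᶜ
  (now 8)
Pass 4 adds nothing — fixpoint reached.

Hence σ(𝒢) has 8 members: { {}, {1}, {2}, {3}, {1, 2}, {1, 3}, {2, 3}, S }.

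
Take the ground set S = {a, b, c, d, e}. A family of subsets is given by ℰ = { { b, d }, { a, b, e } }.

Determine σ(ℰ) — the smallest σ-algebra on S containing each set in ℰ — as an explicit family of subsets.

|σ(ℰ)| = 16.  σ(ℰ) = { {  }, { b }, { c }, { d }, { a, e }, { b, c }, { b, d }, { c, d }, { a, b, e }, { a, c, e }, { a, d, e }, { b, c, d }, { a, b, c, e }, { a, b, d, e }, { a, c, d, e }, S }

Check:
Take S₀ = ℰ ∪ {∅, S} = { {  }, { b, d }, { a, b, e }, S }.
Round 1: 3 new —
  { c, d }  = { a, b, e }ᶜ
  { a, c, e }  = { b, d }ᶜ
  { a, b, d, e }  = { a, b, e } ∪ { b, d }
  — 7 sets.
Round 2: +4 →
  { c }  = { a, b, d, e }ᶜ
  { b, c, d }  = { c, d } ∪ { b, d }
  { a, b, c, e }  = { a, b, e } ∪ { a, c, e }
  { a, c, d, e }  = { c, d } ∪ { a, c, e }
  — 11 sets.
Round 3: 3 new —
  { b }  = { a, c, d, e }ᶜ
  { d }  = { a, b, c, e }ᶜ
  { a, e }  = { b, c, d }ᶜ
  — 14 sets.
Round 4: 2 new —
  { b, c }  = { c } ∪ { b }
  { a, d, e }  = { a, e } ∪ { d }
  — 16 sets.
Round 5: stable.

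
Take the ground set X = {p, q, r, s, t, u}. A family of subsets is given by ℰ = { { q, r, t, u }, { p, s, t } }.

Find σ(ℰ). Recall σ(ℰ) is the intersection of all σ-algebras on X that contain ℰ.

Answer: σ(ℰ) = { {}, { t }, { p, s }, { p, s, t }, { q, r, u }, { q, r, t, u }, { p, q, r, s, u }, X }

Trace:
Begin from { {}, { p, s, t }, { q, r, t, u }, X } (that is, ℰ plus ∅ and X).
Pass 1: 2 new —
  { p, s }  = X∖{ q, r, t, u }
  { q, r, u }  = X∖{ p, s, t }
  (now 6)
Pass 2: 1 new —
  { p, q, r, s, u }  = { p, s } ∪ { q, r, u }
  (now 7)
Pass 3: +1 →
  { t }  = X∖{ p, q, r, s, u }
  (now 8)
Pass 4 adds nothing — fixpoint reached.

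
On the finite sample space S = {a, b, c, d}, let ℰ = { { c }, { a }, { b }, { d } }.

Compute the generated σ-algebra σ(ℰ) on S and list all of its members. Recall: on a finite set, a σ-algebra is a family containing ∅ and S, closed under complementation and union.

Seed the family with ℰ together with ∅ and S: { ∅, { a }, { b }, { c }, { d }, S }.
Iteration 1 adds 10:
  { a, b }  = { b } ∪ { a }
  { a, c }  = { c } ∪ { a }
  { a, d }  = { d } ∪ { a }
  { b, c }  = { c } ∪ { b }
  { b, d }  = { d } ∪ { b }
  { c, d }  = { c } ∪ { d }
  { a, b, c }  = complement { d }
  { a, b, d }  = complement { c }
  { a, c, d }  = complement { b }
  { b, c, d }  = complement { a }
  [16 total]
After Iteration 2 the family is unchanged; done.

|σ(ℰ)| = 16.  σ(ℰ) = { ∅, { a }, { b }, { c }, { d }, { a, b }, { a, c }, { a, d }, { b, c }, { b, d }, { c, d }, { a, b, c }, { a, b, d }, { a, c, d }, { b, c, d }, S }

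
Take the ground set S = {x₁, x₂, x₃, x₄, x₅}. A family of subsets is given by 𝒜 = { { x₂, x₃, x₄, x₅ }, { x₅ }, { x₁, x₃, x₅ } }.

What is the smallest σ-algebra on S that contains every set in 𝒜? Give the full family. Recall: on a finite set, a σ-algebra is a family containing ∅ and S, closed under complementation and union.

Start: 𝒜 ∪ {∅, S} = { ∅, { x₅ }, { x₁, x₃, x₅ }, { x₂, x₃, x₄, x₅ }, S }.
Iteration 1 (3 new):
  { x₁ }  = complement { x₂, x₃, x₄, x₅ }
  { x₂, x₄ }  = complement { x₁, x₃, x₅ }
  { x₁, x₂, x₃, x₄ }  = complement { x₅ }
  (now 8)
Iteration 2: +3 →
  { x₁, x₅ }  = { x₅ } ∪ { x₁ }
  { x₁, x₂, x₄ }  = { x₂, x₄ } ∪ { x₁ }
  { x₂, x₄, x₅ }  = { x₂, x₄ } ∪ { x₅ }
  (now 11)
Iteration 3. New:
  { x₁, x₃ }  = complement { x₂, x₄, x₅ }
  { x₃, x₅ }  = complement { x₁, x₂, x₄ }
  { x₂, x₃, x₄ }  = complement { x₁, x₅ }
  { x₁, x₂, x₄, x₅ }  = { x₁, x₅ } ∪ { x₁, x₂, x₄ }
  (now 15)
Iteration 4. New:
  { x₃ }  = complement { x₁, x₂, x₄, x₅ }
  (now 16)
Iteration 5: stable.

Hence σ(𝒜) has 16 members: { ∅, { x₁ }, { x₃ }, { x₅ }, { x₁, x₃ }, { x₁, x₅ }, { x₂, x₄ }, { x₃, x₅ }, { x₁, x₂, x₄ }, { x₁, x₃, x₅ }, { x₂, x₃, x₄ }, { x₂, x₄, x₅ }, { x₁, x₂, x₃, x₄ }, { x₁, x₂, x₄, x₅ }, { x₂, x₃, x₄, x₅ }, S }.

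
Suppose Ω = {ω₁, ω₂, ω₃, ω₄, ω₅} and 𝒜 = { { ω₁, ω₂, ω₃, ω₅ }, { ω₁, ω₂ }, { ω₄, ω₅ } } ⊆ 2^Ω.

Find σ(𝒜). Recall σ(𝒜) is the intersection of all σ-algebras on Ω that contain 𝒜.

Begin from { ∅, { ω₁, ω₂ }, { ω₄, ω₅ }, { ω₁, ω₂, ω₃, ω₅ }, Ω } (that is, 𝒜 plus ∅ and Ω).
Round 1: +4 →
  { ω₄ }  = complement { ω₁, ω₂, ω₃, ω₅ }
  { ω₁, ω₂, ω₃ }  = complement { ω₄, ω₅ }
  { ω₃, ω₄, ω₅ }  = complement { ω₁, ω₂ }
  { ω₁, ω₂, ω₄, ω₅ }  = { ω₄, ω₅ } ∪ { ω₁, ω₂ }
  [9 total]
Round 2: 3 new —
  { ω₃ }  = complement { ω₁, ω₂, ω₄, ω₅ }
  { ω₁, ω₂, ω₄ }  = { ω₁, ω₂ } ∪ { ω₄ }
  { ω₁, ω₂, ω₃, ω₄ }  = { ω₁, ω₂, ω₃ } ∪ { ω₄ }
  [12 total]
Round 3. New:
  { ω₅ }  = complement { ω₁, ω₂, ω₃, ω₄ }
  { ω₃, ω₄ }  = { ω₃ } ∪ { ω₄ }
  { ω₃, ω₅ }  = complement { ω₁, ω₂, ω₄ }
  [15 total]
Round 4 adds 1:
  { ω₁, ω₂, ω₅ }  = complement { ω₃, ω₄ }
  [16 total]
After Round 5 the family is unchanged; done.

Hence σ(𝒜) has 16 members: { ∅, { ω₃ }, { ω₄ }, { ω₅ }, { ω₁, ω₂ }, { ω₃, ω₄ }, { ω₃, ω₅ }, { ω₄, ω₅ }, { ω₁, ω₂, ω₃ }, { ω₁, ω₂, ω₄ }, { ω₁, ω₂, ω₅ }, { ω₃, ω₄, ω₅ }, { ω₁, ω₂, ω₃, ω₄ }, { ω₁, ω₂, ω₃, ω₅ }, { ω₁, ω₂, ω₄, ω₅ }, Ω }.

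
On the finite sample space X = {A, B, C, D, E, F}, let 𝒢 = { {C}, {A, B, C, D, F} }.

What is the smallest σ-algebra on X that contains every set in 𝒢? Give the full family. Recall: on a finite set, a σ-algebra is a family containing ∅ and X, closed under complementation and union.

Answer: σ(𝒢) = { {}, {C}, {E}, {C, E}, {A, B, D, F}, {A, B, C, D, F}, {A, B, D, E, F}, X }

Working:
Begin from { {}, {C}, {A, B, C, D, F}, X } (that is, 𝒢 plus ∅ and X).
Pass 1: +2 →
  {E}  = ᶜ of {A, B, C, D, F}
  {A, B, D, E, F}  = ᶜ of {C}
  |family| = 6
Pass 2. New:
  {C, E}  = {C} ∪ {E}
  |family| = 7
Pass 3. New:
  {A, B, D, F}  = ᶜ of {C, E}
  |family| = 8
Pass 4 adds nothing — fixpoint reached.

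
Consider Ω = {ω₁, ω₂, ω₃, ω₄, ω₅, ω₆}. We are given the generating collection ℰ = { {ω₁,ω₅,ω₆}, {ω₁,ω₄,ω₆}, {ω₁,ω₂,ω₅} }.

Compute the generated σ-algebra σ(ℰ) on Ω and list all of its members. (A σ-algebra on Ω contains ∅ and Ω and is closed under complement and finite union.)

|σ(ℰ)| = 64.  σ(ℰ) = { ∅, {ω₁}, {ω₂}, {ω₃}, {ω₄}, {ω₅}, {ω₆}, {ω₁,ω₂}, {ω₁,ω₃}, {ω₁,ω₄}, {ω₁,ω₅}, {ω₁,ω₆}, {ω₂,ω₃}, {ω₂,ω₄}, {ω₂,ω₅}, {ω₂,ω₆}, {ω₃,ω₄}, {ω₃,ω₅}, {ω₃,ω₆}, {ω₄,ω₅}, {ω₄,ω₆}, {ω₅,ω₆}, {ω₁,ω₂,ω₃}, {ω₁,ω₂,ω₄}, {ω₁,ω₂,ω₅}, {ω₁,ω₂,ω₆}, {ω₁,ω₃,ω₄}, {ω₁,ω₃,ω₅}, {ω₁,ω₃,ω₆}, {ω₁,ω₄,ω₅}, {ω₁,ω₄,ω₆}, {ω₁,ω₅,ω₆}, {ω₂,ω₃,ω₄}, {ω₂,ω₃,ω₅}, {ω₂,ω₃,ω₆}, {ω₂,ω₄,ω₅}, {ω₂,ω₄,ω₆}, {ω₂,ω₅,ω₆}, {ω₃,ω₄,ω₅}, {ω₃,ω₄,ω₆}, {ω₃,ω₅,ω₆}, {ω₄,ω₅,ω₆}, {ω₁,ω₂,ω₃,ω₄}, {ω₁,ω₂,ω₃,ω₅}, {ω₁,ω₂,ω₃,ω₆}, {ω₁,ω₂,ω₄,ω₅}, {ω₁,ω₂,ω₄,ω₆}, {ω₁,ω₂,ω₅,ω₆}, {ω₁,ω₃,ω₄,ω₅}, {ω₁,ω₃,ω₄,ω₆}, {ω₁,ω₃,ω₅,ω₆}, {ω₁,ω₄,ω₅,ω₆}, {ω₂,ω₃,ω₄,ω₅}, {ω₂,ω₃,ω₄,ω₆}, {ω₂,ω₃,ω₅,ω₆}, {ω₂,ω₄,ω₅,ω₆}, {ω₃,ω₄,ω₅,ω₆}, {ω₁,ω₂,ω₃,ω₄,ω₅}, {ω₁,ω₂,ω₃,ω₄,ω₆}, {ω₁,ω₂,ω₃,ω₅,ω₆}, {ω₁,ω₂,ω₄,ω₅,ω₆}, {ω₁,ω₃,ω₄,ω₅,ω₆}, {ω₂,ω₃,ω₄,ω₅,ω₆}, Ω }

Trace:
Initial family (5 sets): { ∅, {ω₁,ω₂,ω₅}, {ω₁,ω₄,ω₆}, {ω₁,ω₅,ω₆}, Ω }.
Iteration 1 adds 6:
  {ω₂,ω₃,ω₄}  = complement {ω₁,ω₅,ω₆}
  {ω₂,ω₃,ω₅}  = complement {ω₁,ω₄,ω₆}
  {ω₃,ω₄,ω₆}  = complement {ω₁,ω₂,ω₅}
  {ω₁,ω₂,ω₅,ω₆}  = {ω₁,ω₂,ω₅} ∪ {ω₁,ω₅,ω₆}
  {ω₁,ω₄,ω₅,ω₆}  = {ω₁,ω₅,ω₆} ∪ {ω₁,ω₄,ω₆}
  {ω₁,ω₂,ω₄,ω₅,ω₆}  = {ω₁,ω₂,ω₅} ∪ {ω₁,ω₄,ω₆}
  [11 total]
Iteration 2: +12 →
  {ω₃}  = complement {ω₁,ω₂,ω₄,ω₅,ω₆}
  {ω₂,ω₃}  = complement {ω₁,ω₄,ω₅,ω₆}
  {ω₃,ω₄}  = complement {ω₁,ω₂,ω₅,ω₆}
  {ω₁,ω₂,ω₃,ω₅}  = {ω₁,ω₂,ω₅} ∪ {ω₂,ω₃,ω₅}
  {ω₁,ω₃,ω₄,ω₆}  = {ω₁,ω₄,ω₆} ∪ {ω₃,ω₄,ω₆}
  {ω₂,ω₃,ω₄,ω₅}  = {ω₂,ω₃,ω₄} ∪ {ω₂,ω₃,ω₅}
  {ω₂,ω₃,ω₄,ω₆}  = {ω₂,ω₃,ω₄} ∪ {ω₃,ω₄,ω₆}
  {ω₁,ω₂,ω₃,ω₄,ω₅}  = {ω₂,ω₃,ω₄} ∪ {ω₁,ω₂,ω₅}
  {ω₁,ω₂,ω₃,ω₄,ω₆}  = {ω₂,ω₃,ω₄} ∪ {ω₁,ω₄,ω₆}
  {ω₁,ω₂,ω₃,ω₅,ω₆}  = {ω₂,ω₃,ω₅} ∪ {ω₁,ω₅,ω₆}
  {ω₁,ω₃,ω₄,ω₅,ω₆}  = {ω₁,ω₄,ω₅,ω₆} ∪ {ω₃,ω₄,ω₆}
  {ω₂,ω₃,ω₄,ω₅,ω₆}  = {ω₂,ω₃,ω₅} ∪ {ω₃,ω₄,ω₆}
  [23 total]
Iteration 3 (10 new):
  {ω₁}  = complement {ω₂,ω₃,ω₄,ω₅,ω₆}
  {ω₂}  = complement {ω₁,ω₃,ω₄,ω₅,ω₆}
  {ω₄}  = complement {ω₁,ω₂,ω₃,ω₅,ω₆}
  {ω₅}  = complement {ω₁,ω₂,ω₃,ω₄,ω₆}
  {ω₆}  = complement {ω₁,ω₂,ω₃,ω₄,ω₅}
  {ω₁,ω₅}  = complement {ω₂,ω₃,ω₄,ω₆}
  {ω₁,ω₆}  = complement {ω₂,ω₃,ω₄,ω₅}
  {ω₂,ω₅}  = complement {ω₁,ω₃,ω₄,ω₆}
  {ω₄,ω₆}  = complement {ω₁,ω₂,ω₃,ω₅}
  {ω₁,ω₃,ω₅,ω₆}  = {ω₁,ω₅,ω₆} ∪ {ω₃}
  [33 total]
Iteration 4 adds 29:
  {ω₁,ω₂}  = {ω₁} ∪ {ω₂}
  {ω₁,ω₃}  = {ω₁} ∪ {ω₃}
  {ω₁,ω₄}  = {ω₁} ∪ {ω₄}
  {ω₂,ω₄}  = complement {ω₁,ω₃,ω₅,ω₆}
  {ω₂,ω₆}  = {ω₂} ∪ {ω₆}
  {ω₃,ω₅}  = {ω₅} ∪ {ω₃}
  {ω₃,ω₆}  = {ω₆} ∪ {ω₃}
  {ω₄,ω₅}  = {ω₅} ∪ {ω₄}
  {ω₅,ω₆}  = {ω₆} ∪ {ω₅}
  {ω₁,ω₂,ω₃}  = {ω₁} ∪ {ω₂,ω₃}
  {ω₁,ω₂,ω₆}  = {ω₁,ω₆} ∪ {ω₂}
  {ω₁,ω₃,ω₄}  = {ω₃,ω₄} ∪ {ω₁}
  {ω₁,ω₃,ω₅}  = {ω₃} ∪ {ω₁,ω₅}
  {ω₁,ω₃,ω₆}  = {ω₁,ω₆} ∪ {ω₃}
  {ω₁,ω₄,ω₅}  = {ω₁,ω₅} ∪ {ω₄}
  {ω₂,ω₃,ω₆}  = {ω₆} ∪ {ω₂,ω₃}
  {ω₂,ω₄,ω₅}  = {ω₂,ω₅} ∪ {ω₄}
  {ω₂,ω₄,ω₆}  = {ω₂} ∪ {ω₄,ω₆}
  {ω₂,ω₅,ω₆}  = {ω₂,ω₅} ∪ {ω₆}
  {ω₃,ω₄,ω₅}  = {ω₃,ω₄} ∪ {ω₅}
  {ω₄,ω₅,ω₆}  = {ω₅} ∪ {ω₄,ω₆}
  {ω₁,ω₂,ω₃,ω₄}  = {ω₁} ∪ {ω₂,ω₃,ω₄}
  {ω₁,ω₂,ω₃,ω₆}  = {ω₁,ω₆} ∪ {ω₂,ω₃}
  {ω₁,ω₂,ω₄,ω₅}  = {ω₁,ω₂,ω₅} ∪ {ω₄}
  {ω₁,ω₂,ω₄,ω₆}  = {ω₂} ∪ {ω₁,ω₄,ω₆}
  {ω₁,ω₃,ω₄,ω₅}  = {ω₃,ω₄} ∪ {ω₁,ω₅}
  {ω₂,ω₃,ω₅,ω₆}  = {ω₆} ∪ {ω₂,ω₃,ω₅}
  {ω₂,ω₄,ω₅,ω₆}  = {ω₂,ω₅} ∪ {ω₄,ω₆}
  {ω₃,ω₄,ω₅,ω₆}  = {ω₅} ∪ {ω₃,ω₄,ω₆}
  [62 total]
Iteration 5 (2 new):
  {ω₁,ω₂,ω₄}  = {ω₂} ∪ {ω₁,ω₄}
  {ω₃,ω₅,ω₆}  = {ω₅,ω₆} ∪ {ω₃,ω₅}
  [64 total]
Iteration 6 adds nothing — fixpoint reached.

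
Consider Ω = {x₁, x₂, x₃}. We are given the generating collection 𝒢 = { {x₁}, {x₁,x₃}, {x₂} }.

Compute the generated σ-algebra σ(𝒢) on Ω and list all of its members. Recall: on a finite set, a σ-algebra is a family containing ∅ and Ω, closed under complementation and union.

σ(𝒢) (8 sets): { {}, {x₁}, {x₂}, {x₃}, {x₁,x₂}, {x₁,x₃}, {x₂,x₃}, Ω }

Check:
Initial family (5 sets): { {}, {x₁}, {x₂}, {x₁,x₃}, Ω }.
Pass 1. New:
  {x₁,x₂}  = {x₂} ∪ {x₁}
  {x₂,x₃}  = Ω∖{x₁}
Pass 2: 1 new —
  {x₃}  = Ω∖{x₁,x₂}
Pass 3: already closed under ᶜ and ∪.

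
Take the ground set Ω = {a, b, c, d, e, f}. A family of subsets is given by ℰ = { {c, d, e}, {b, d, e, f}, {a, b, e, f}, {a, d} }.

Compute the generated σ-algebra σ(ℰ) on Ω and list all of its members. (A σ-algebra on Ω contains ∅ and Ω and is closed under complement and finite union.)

|σ(ℰ)| = 32.  σ(ℰ) = { {}, {a}, {c}, {d}, {e}, {a, c}, {a, d}, {a, e}, {b, f}, {c, d}, {c, e}, {d, e}, {a, b, f}, {a, c, d}, {a, c, e}, {a, d, e}, {b, c, f}, {b, d, f}, {b, e, f}, {c, d, e}, {a, b, c, f}, {a, b, d, f}, {a, b, e, f}, {a, c, d, e}, {b, c, d, f}, {b, c, e, f}, {b, d, e, f}, {a, b, c, d, f}, {a, b, c, e, f}, {a, b, d, e, f}, {b, c, d, e, f}, Ω }

Derivation:
Take S₀ = ℰ ∪ {∅, Ω} = { {}, {a, d}, {c, d, e}, {a, b, e, f}, {b, d, e, f}, Ω }.
Round 1. New:
  {a, c}  = {b, d, e, f}ᶜ
  {c, d}  = {a, b, e, f}ᶜ
  {a, b, f}  = {c, d, e}ᶜ
  {a, c, d, e}  = {c, d, e} ∪ {a, d}
  {b, c, e, f}  = {a, d}ᶜ
  {a, b, d, e, f}  = {b, d, e, f} ∪ {a, d}
  {b, c, d, e, f}  = {c, d, e} ∪ {b, d, e, f}
  [13 total]
Round 2 adds 8:
  {a}  = {b, c, d, e, f}ᶜ
  {c}  = {a, b, d, e, f}ᶜ
  {b, f}  = {a, c, d, e}ᶜ
  {a, c, d}  = {c, d} ∪ {a, d}
  {a, b, c, f}  = {a, c} ∪ {a, b, f}
  {a, b, d, f}  = {a, d} ∪ {a, b, f}
  {a, b, c, d, f}  = {c, d} ∪ {a, b, f}
  {a, b, c, e, f}  = {a, c} ∪ {b, c, e, f}
  [21 total]
Round 3. New:
  {d}  = {a, b, c, e, f}ᶜ
  {e}  = {a, b, c, d, f}ᶜ
  {c, e}  = {a, b, d, f}ᶜ
  {d, e}  = {a, b, c, f}ᶜ
  {b, c, f}  = {b, f} ∪ {c}
  {b, e, f}  = {a, c, d}ᶜ
  {b, c, d, f}  = {c, d} ∪ {b, f}
  [28 total]
Round 4 (4 new):
  {a, e}  = {b, c, d, f}ᶜ
  {a, c, e}  = {a} ∪ {c, e}
  {a, d, e}  = {b, c, f}ᶜ
  {b, d, f}  = {b, f} ∪ {d}
  [32 total]
Round 5: no new sets; the family is a σ-algebra.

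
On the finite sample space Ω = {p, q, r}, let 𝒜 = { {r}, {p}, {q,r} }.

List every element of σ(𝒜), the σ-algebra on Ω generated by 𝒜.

Seed the family with 𝒜 together with ∅ and Ω: { {}, {p}, {r}, {q,r}, Ω }.
Round 1: +2 →
  {p,q}  = ᶜ of {r}
  {p,r}  = {r} ∪ {p}
  |family| = 7
Round 2: +1 →
  {q}  = ᶜ of {p,r}
  |family| = 8
Round 3 adds nothing — fixpoint reached.

Hence σ(𝒜) has 8 members: { {}, {p}, {q}, {r}, {p,q}, {p,r}, {q,r}, Ω }.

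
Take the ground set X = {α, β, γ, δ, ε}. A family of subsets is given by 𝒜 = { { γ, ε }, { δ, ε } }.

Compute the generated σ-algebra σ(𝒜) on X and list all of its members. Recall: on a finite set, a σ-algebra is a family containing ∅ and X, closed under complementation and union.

Answer: σ(𝒜) = { {}, { γ }, { δ }, { ε }, { α, β }, { γ, δ }, { γ, ε }, { δ, ε }, { α, β, γ }, { α, β, δ }, { α, β, ε }, { γ, δ, ε }, { α, β, γ, δ }, { α, β, γ, ε }, { α, β, δ, ε }, X }

Derivation:
Start: 𝒜 ∪ {∅, X} = { {}, { γ, ε }, { δ, ε }, X }.
Iteration 1: +3 →
  { α, β, γ }  = ᶜ of { δ, ε }
  { α, β, δ }  = ᶜ of { γ, ε }
  { γ, δ, ε }  = { γ, ε } ∪ { δ, ε }
  |family| = 7
Iteration 2 (4 new):
  { α, β }  = ᶜ of { γ, δ, ε }
  { α, β, γ, δ }  = { α, β, γ } ∪ { α, β, δ }
  { α, β, γ, ε }  = { α, β, γ } ∪ { γ, ε }
  { α, β, δ, ε }  = { δ, ε } ∪ { α, β, δ }
  |family| = 11
Iteration 3 (3 new):
  { γ }  = ᶜ of { α, β, δ, ε }
  { δ }  = ᶜ of { α, β, γ, ε }
  { ε }  = ᶜ of { α, β, γ, δ }
  |family| = 14
Iteration 4: +2 →
  { γ, δ }  = { γ } ∪ { δ }
  { α, β, ε }  = { α, β } ∪ { ε }
  |family| = 16
Iteration 5: already closed under ᶜ and ∪.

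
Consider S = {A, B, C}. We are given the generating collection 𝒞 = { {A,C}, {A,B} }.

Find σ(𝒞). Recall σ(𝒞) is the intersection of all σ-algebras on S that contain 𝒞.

Initial family (4 sets): { {}, {A,B}, {A,C}, S }.
Round 1. New:
  {B}  = {A,C}ᶜ
  {C}  = {A,B}ᶜ
  |family| = 6
Round 2: 1 new —
  {B,C}  = {C} ∪ {B}
  |family| = 7
Round 3 (1 new):
  {A}  = {B,C}ᶜ
  |family| = 8
Round 4: no new sets; the family is a σ-algebra.

Therefore σ(𝒞) = { {}, {A}, {B}, {C}, {A,B}, {A,C}, {B,C}, S } (|σ(𝒞)| = 8).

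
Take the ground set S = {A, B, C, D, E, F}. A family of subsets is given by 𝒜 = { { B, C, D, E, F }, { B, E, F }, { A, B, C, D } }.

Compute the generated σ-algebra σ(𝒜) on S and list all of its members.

Start: 𝒜 ∪ {∅, S} = { ∅, { B, E, F }, { A, B, C, D }, { B, C, D, E, F }, S }.
Step 1: 3 new —
  { A }  = complement { B, C, D, E, F }
  { E, F }  = complement { A, B, C, D }
  { A, C, D }  = complement { B, E, F }
  (now 8)
Step 2: 3 new —
  { A, E, F }  = { E, F } ∪ { A }
  { A, B, E, F }  = { B, E, F } ∪ { A }
  { A, C, D, E, F }  = { A, C, D } ∪ { E, F }
  (now 11)
Step 3: 3 new —
  { B }  = complement { A, C, D, E, F }
  { C, D }  = complement { A, B, E, F }
  { B, C, D }  = complement { A, E, F }
  (now 14)
Step 4 adds 2:
  { A, B }  = { B } ∪ { A }
  { C, D, E, F }  = { C, D } ∪ { E, F }
  (now 16)
Step 5: no new sets; the family is a σ-algebra.

Hence σ(𝒜) has 16 members: { ∅, { A }, { B }, { A, B }, { C, D }, { E, F }, { A, C, D }, { A, E, F }, { B, C, D }, { B, E, F }, { A, B, C, D }, { A, B, E, F }, { C, D, E, F }, { A, C, D, E, F }, { B, C, D, E, F }, S }.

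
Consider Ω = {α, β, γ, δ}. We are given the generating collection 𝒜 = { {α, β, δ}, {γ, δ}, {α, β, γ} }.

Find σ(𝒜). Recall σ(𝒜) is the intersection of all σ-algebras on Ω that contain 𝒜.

Take S₀ = 𝒜 ∪ {∅, Ω} = { {}, {γ, δ}, {α, β, γ}, {α, β, δ}, Ω }.
Step 1. New:
  {γ}  = {α, β, δ}ᶜ
  {δ}  = {α, β, γ}ᶜ
  {α, β}  = {γ, δ}ᶜ
  — 8 sets.
Step 2: closed — nothing new.

Therefore σ(𝒜) = { {}, {γ}, {δ}, {α, β}, {γ, δ}, {α, β, γ}, {α, β, δ}, Ω } (|σ(𝒜)| = 8).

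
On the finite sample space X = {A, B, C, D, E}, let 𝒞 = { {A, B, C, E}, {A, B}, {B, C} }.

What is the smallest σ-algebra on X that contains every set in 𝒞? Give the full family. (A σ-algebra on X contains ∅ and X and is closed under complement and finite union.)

Answer: σ(𝒞) = { {}, {A}, {B}, {C}, {D}, {E}, {A, B}, {A, C}, {A, D}, {A, E}, {B, C}, {B, D}, {B, E}, {C, D}, {C, E}, {D, E}, {A, B, C}, {A, B, D}, {A, B, E}, {A, C, D}, {A, C, E}, {A, D, E}, {B, C, D}, {B, C, E}, {B, D, E}, {C, D, E}, {A, B, C, D}, {A, B, C, E}, {A, B, D, E}, {A, C, D, E}, {B, C, D, E}, X }

Working:
Initial family (5 sets): { {}, {A, B}, {B, C}, {A, B, C, E}, X }.
Round 1 (4 new):
  {D}  = ᶜ of {A, B, C, E}
  {A, B, C}  = {B, C} ∪ {A, B}
  {A, D, E}  = ᶜ of {B, C}
  {C, D, E}  = ᶜ of {A, B}
  (now 9)
Round 2. New:
  {D, E}  = ᶜ of {A, B, C}
  {A, B, D}  = {A, B} ∪ {D}
  {B, C, D}  = {B, C} ∪ {D}
  {A, B, C, D}  = {A, B, C} ∪ {D}
  {A, B, D, E}  = {A, D, E} ∪ {A, B}
  {A, C, D, E}  = {A, D, E} ∪ {C, D, E}
  {B, C, D, E}  = {C, D, E} ∪ {B, C}
  (now 16)
Round 3 adds 6:
  {A}  = ᶜ of {B, C, D, E}
  {B}  = ᶜ of {A, C, D, E}
  {C}  = ᶜ of {A, B, D, E}
  {E}  = ᶜ of {A, B, C, D}
  {A, E}  = ᶜ of {B, C, D}
  {C, E}  = ᶜ of {A, B, D}
  (now 22)
Round 4: +9 →
  {A, C}  = {C} ∪ {A}
  {A, D}  = {D} ∪ {A}
  {B, D}  = {B} ∪ {D}
  {B, E}  = {B} ∪ {E}
  {C, D}  = {C} ∪ {D}
  {A, B, E}  = {A, B} ∪ {E}
  {A, C, E}  = {C} ∪ {A, E}
  {B, C, E}  = {B} ∪ {C, E}
  {B, D, E}  = {B} ∪ {D, E}
  (now 31)
Round 5 adds 1:
  {A, C, D}  = ᶜ of {B, E}
  (now 32)
Round 6: no new sets; the family is a σ-algebra.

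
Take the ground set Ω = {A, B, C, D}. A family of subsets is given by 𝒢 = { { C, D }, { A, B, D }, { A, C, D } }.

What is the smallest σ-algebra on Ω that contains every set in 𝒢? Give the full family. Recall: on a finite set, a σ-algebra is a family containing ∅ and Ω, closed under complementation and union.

Take S₀ = 𝒢 ∪ {∅, Ω} = { ∅, { C, D }, { A, B, D }, { A, C, D }, Ω }.
Step 1 adds 3:
  { B }  = Ω∖{ A, C, D }
  { C }  = Ω∖{ A, B, D }
  { A, B }  = Ω∖{ C, D }
Step 2. New:
  { B, C }  = { C } ∪ { B }
  { A, B, C }  = { C } ∪ { A, B }
  { B, C, D }  = { B } ∪ { C, D }
Step 3. New:
  { A }  = Ω∖{ B, C, D }
  { D }  = Ω∖{ A, B, C }
  { A, D }  = Ω∖{ B, C }
Step 4 (2 new):
  { A, C }  = { C } ∪ { A }
  { B, D }  = { D } ∪ { B }
Step 5: no new sets; the family is a σ-algebra.

Therefore σ(𝒢) = { ∅, { A }, { B }, { C }, { D }, { A, B }, { A, C }, { A, D }, { B, C }, { B, D }, { C, D }, { A, B, C }, { A, B, D }, { A, C, D }, { B, C, D }, Ω } (|σ(𝒢)| = 16).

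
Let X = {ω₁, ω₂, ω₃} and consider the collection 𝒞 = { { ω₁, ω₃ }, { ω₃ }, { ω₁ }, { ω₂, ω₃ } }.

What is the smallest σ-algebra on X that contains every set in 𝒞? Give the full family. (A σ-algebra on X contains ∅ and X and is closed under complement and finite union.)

Initial family (6 sets): { {}, { ω₁ }, { ω₃ }, { ω₁, ω₃ }, { ω₂, ω₃ }, X }.
Step 1 (2 new):
  { ω₂ }  = ᶜ of { ω₁, ω₃ }
  { ω₁, ω₂ }  = ᶜ of { ω₃ }
  (now 8)
Step 2: closed — nothing new.

|σ(𝒞)| = 8.  σ(𝒞) = { {}, { ω₁ }, { ω₂ }, { ω₃ }, { ω₁, ω₂ }, { ω₁, ω₃ }, { ω₂, ω₃ }, X }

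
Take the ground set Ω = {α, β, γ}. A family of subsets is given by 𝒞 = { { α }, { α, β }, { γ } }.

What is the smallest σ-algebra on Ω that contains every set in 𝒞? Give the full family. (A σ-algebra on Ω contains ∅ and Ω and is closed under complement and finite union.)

σ(𝒞) = { ∅, { α }, { β }, { γ }, { α, β }, { α, γ }, { β, γ }, Ω }

Trace:
Initial family (5 sets): { ∅, { α }, { γ }, { α, β }, Ω }.
Pass 1. New:
  { α, γ }  = { γ } ∪ { α }
  { β, γ }  = ᶜ of { α }
  — 7 sets.
Pass 2 (1 new):
  { β }  = ᶜ of { α, γ }
  — 8 sets.
After Pass 3 the family is unchanged; done.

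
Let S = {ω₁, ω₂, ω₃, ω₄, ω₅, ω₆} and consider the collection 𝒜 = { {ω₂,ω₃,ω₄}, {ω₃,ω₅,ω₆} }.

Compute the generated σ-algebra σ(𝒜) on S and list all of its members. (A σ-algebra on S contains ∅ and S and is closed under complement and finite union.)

Begin from { {}, {ω₂,ω₃,ω₄}, {ω₃,ω₅,ω₆}, S } (that is, 𝒜 plus ∅ and S).
Iteration 1: +3 →
  {ω₁,ω₂,ω₄}  = ᶜ of {ω₃,ω₅,ω₆}
  {ω₁,ω₅,ω₆}  = ᶜ of {ω₂,ω₃,ω₄}
  {ω₂,ω₃,ω₄,ω₅,ω₆}  = {ω₂,ω₃,ω₄} ∪ {ω₃,ω₅,ω₆}
Iteration 2: 4 new —
  {ω₁}  = ᶜ of {ω₂,ω₃,ω₄,ω₅,ω₆}
  {ω₁,ω₂,ω₃,ω₄}  = {ω₂,ω₃,ω₄} ∪ {ω₁,ω₂,ω₄}
  {ω₁,ω₃,ω₅,ω₆}  = {ω₁,ω₅,ω₆} ∪ {ω₃,ω₅,ω₆}
  {ω₁,ω₂,ω₄,ω₅,ω₆}  = {ω₁,ω₅,ω₆} ∪ {ω₁,ω₂,ω₄}
Iteration 3: +3 →
  {ω₃}  = ᶜ of {ω₁,ω₂,ω₄,ω₅,ω₆}
  {ω₂,ω₄}  = ᶜ of {ω₁,ω₃,ω₅,ω₆}
  {ω₅,ω₆}  = ᶜ of {ω₁,ω₂,ω₃,ω₄}
Iteration 4 (2 new):
  {ω₁,ω₃}  = {ω₃} ∪ {ω₁}
  {ω₂,ω₄,ω₅,ω₆}  = {ω₅,ω₆} ∪ {ω₂,ω₄}
Iteration 5: closed — nothing new.

|σ(𝒜)| = 16.  σ(𝒜) = { {}, {ω₁}, {ω₃}, {ω₁,ω₃}, {ω₂,ω₄}, {ω₅,ω₆}, {ω₁,ω₂,ω₄}, {ω₁,ω₅,ω₆}, {ω₂,ω₃,ω₄}, {ω₃,ω₅,ω₆}, {ω₁,ω₂,ω₃,ω₄}, {ω₁,ω₃,ω₅,ω₆}, {ω₂,ω₄,ω₅,ω₆}, {ω₁,ω₂,ω₄,ω₅,ω₆}, {ω₂,ω₃,ω₄,ω₅,ω₆}, S }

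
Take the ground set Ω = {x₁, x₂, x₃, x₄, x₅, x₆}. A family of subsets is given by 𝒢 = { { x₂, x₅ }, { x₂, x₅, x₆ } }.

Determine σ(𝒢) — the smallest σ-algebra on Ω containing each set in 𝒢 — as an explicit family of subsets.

Answer: σ(𝒢) = { ∅, { x₆ }, { x₂, x₅ }, { x₁, x₃, x₄ }, { x₂, x₅, x₆ }, { x₁, x₃, x₄, x₆ }, { x₁, x₂, x₃, x₄, x₅ }, Ω }

Trace:
Begin from { ∅, { x₂, x₅ }, { x₂, x₅, x₆ }, Ω } (that is, 𝒢 plus ∅ and Ω).
Iteration 1 (2 new):
  { x₁, x₃, x₄ }  = ᶜ of { x₂, x₅, x₆ }
  { x₁, x₃, x₄, x₆ }  = ᶜ of { x₂, x₅ }
  [6 total]
Iteration 2. New:
  { x₁, x₂, x₃, x₄, x₅ }  = { x₂, x₅ } ∪ { x₁, x₃, x₄ }
  [7 total]
Iteration 3 (1 new):
  { x₆ }  = ᶜ of { x₁, x₂, x₃, x₄, x₅ }
  [8 total]
Iteration 4: stable.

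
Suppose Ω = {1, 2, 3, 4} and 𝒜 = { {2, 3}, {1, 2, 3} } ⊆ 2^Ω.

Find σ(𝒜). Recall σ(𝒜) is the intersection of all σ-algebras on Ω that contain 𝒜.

σ(𝒜) = { {}, {1}, {4}, {1, 4}, {2, 3}, {1, 2, 3}, {2, 3, 4}, Ω }

Check:
Begin from { {}, {2, 3}, {1, 2, 3}, Ω } (that is, 𝒜 plus ∅ and Ω).
Step 1. New:
  {4}  = complement {1, 2, 3}
  {1, 4}  = complement {2, 3}
  (now 6)
Step 2 adds 1:
  {2, 3, 4}  = {2, 3} ∪ {4}
  (now 7)
Step 3. New:
  {1}  = complement {2, 3, 4}
  (now 8)
Step 4: stable.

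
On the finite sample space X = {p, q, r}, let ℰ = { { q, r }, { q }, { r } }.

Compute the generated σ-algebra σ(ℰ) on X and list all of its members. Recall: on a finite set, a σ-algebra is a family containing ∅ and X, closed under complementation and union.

Answer: σ(ℰ) = { {  }, { p }, { q }, { r }, { p, q }, { p, r }, { q, r }, X }

Working:
Begin from { {  }, { q }, { r }, { q, r }, X } (that is, ℰ plus ∅ and X).
Step 1: 3 new —
  { p }  = X∖{ q, r }
  { p, q }  = X∖{ r }
  { p, r }  = X∖{ q }
Step 2: already closed under ᶜ and ∪.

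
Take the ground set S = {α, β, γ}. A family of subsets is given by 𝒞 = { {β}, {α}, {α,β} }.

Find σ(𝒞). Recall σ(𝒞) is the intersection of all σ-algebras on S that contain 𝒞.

σ(𝒞) (8 sets): { ∅, {α}, {β}, {γ}, {α,β}, {α,γ}, {β,γ}, S }

Working:
Start: 𝒞 ∪ {∅, S} = { ∅, {α}, {β}, {α,β}, S }.
Round 1. New:
  {γ}  = {α,β}ᶜ
  {α,γ}  = {β}ᶜ
  {β,γ}  = {α}ᶜ
  [8 total]
Round 2: already closed under ᶜ and ∪.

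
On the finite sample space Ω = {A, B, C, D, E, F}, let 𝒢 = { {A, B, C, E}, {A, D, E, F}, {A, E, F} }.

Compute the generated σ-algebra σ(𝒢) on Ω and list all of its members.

Seed the family with 𝒢 together with ∅ and Ω: { ∅, {A, E, F}, {A, B, C, E}, {A, D, E, F}, Ω }.
Round 1 adds 4:
  {B, C}  = ᶜ of {A, D, E, F}
  {D, F}  = ᶜ of {A, B, C, E}
  {B, C, D}  = ᶜ of {A, E, F}
  {A, B, C, E, F}  = {A, E, F} ∪ {A, B, C, E}
  (now 9)
Round 2. New:
  {D}  = ᶜ of {A, B, C, E, F}
  {B, C, D, F}  = {B, C, D} ∪ {D, F}
  {A, B, C, D, E}  = {B, C, D} ∪ {A, B, C, E}
  (now 12)
Round 3 (2 new):
  {F}  = ᶜ of {A, B, C, D, E}
  {A, E}  = ᶜ of {B, C, D, F}
  (now 14)
Round 4: 2 new —
  {A, D, E}  = {A, E} ∪ {D}
  {B, C, F}  = {B, C} ∪ {F}
  (now 16)
Round 5: stable.

Therefore σ(𝒢) = { ∅, {D}, {F}, {A, E}, {B, C}, {D, F}, {A, D, E}, {A, E, F}, {B, C, D}, {B, C, F}, {A, B, C, E}, {A, D, E, F}, {B, C, D, F}, {A, B, C, D, E}, {A, B, C, E, F}, Ω } (|σ(𝒢)| = 16).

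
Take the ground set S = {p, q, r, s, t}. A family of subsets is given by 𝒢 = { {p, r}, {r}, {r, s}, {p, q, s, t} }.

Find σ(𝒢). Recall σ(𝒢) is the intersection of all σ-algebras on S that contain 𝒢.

Initial family (6 sets): { {}, {r}, {p, r}, {r, s}, {p, q, s, t}, S }.
Iteration 1 (3 new):
  {p, q, t}  = {r, s}ᶜ
  {p, r, s}  = {r, s} ∪ {p, r}
  {q, s, t}  = {p, r}ᶜ
  |family| = 9
Iteration 2. New:
  {q, t}  = {p, r, s}ᶜ
  {p, q, r, t}  = {r} ∪ {p, q, t}
  {q, r, s, t}  = {r, s} ∪ {q, s, t}
  |family| = 12
Iteration 3: 3 new —
  {p}  = {q, r, s, t}ᶜ
  {s}  = {p, q, r, t}ᶜ
  {q, r, t}  = {r} ∪ {q, t}
  |family| = 15
Iteration 4: 1 new —
  {p, s}  = {q, r, t}ᶜ
  |family| = 16
Iteration 5: already closed under ᶜ and ∪.

Hence σ(𝒢) has 16 members: { {}, {p}, {r}, {s}, {p, r}, {p, s}, {q, t}, {r, s}, {p, q, t}, {p, r, s}, {q, r, t}, {q, s, t}, {p, q, r, t}, {p, q, s, t}, {q, r, s, t}, S }.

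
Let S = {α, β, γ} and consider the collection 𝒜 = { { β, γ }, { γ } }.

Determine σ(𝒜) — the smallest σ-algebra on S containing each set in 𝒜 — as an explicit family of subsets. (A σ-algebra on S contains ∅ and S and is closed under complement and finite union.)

σ(𝒜) (8 sets): { ∅, { α }, { β }, { γ }, { α, β }, { α, γ }, { β, γ }, S }

Derivation:
Initial family (4 sets): { ∅, { γ }, { β, γ }, S }.
Round 1: 2 new —
  { α }  = S∖{ β, γ }
  { α, β }  = S∖{ γ }
  [6 total]
Round 2. New:
  { α, γ }  = { γ } ∪ { α }
  [7 total]
Round 3. New:
  { β }  = S∖{ α, γ }
  [8 total]
Round 4: no new sets; the family is a σ-algebra.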